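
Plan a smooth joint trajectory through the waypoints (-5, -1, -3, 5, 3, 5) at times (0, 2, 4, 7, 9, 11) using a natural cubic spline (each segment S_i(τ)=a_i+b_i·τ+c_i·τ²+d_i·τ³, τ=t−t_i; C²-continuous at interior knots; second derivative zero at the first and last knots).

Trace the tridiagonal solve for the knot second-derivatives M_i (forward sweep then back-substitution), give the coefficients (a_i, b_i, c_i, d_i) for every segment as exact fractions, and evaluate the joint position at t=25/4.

Δ: Δ0=2, Δ1=-1, Δ2=8/3, Δ3=-1, Δ4=1
row 1: diag=8, rhs=-18; c'=1/4, d'=-9/4
row 2: denom=10−2·1/4=19/2; d'=(22−2·-9/4)/(19/2)=53/19
row 3: denom=10−3·6/19=172/19; d'=(-22−3·53/19)/(172/19)=-577/172
row 4: denom=8−2·19/86=325/43; d'=(12−2·-577/172)/(325/43)=1609/650
back: M4=1609/650
back: M3=-577/172−19/86·1609/650=-1268/325
back: M2=53/19−6/19·-1268/325=1307/325
back: M1=-9/4−1/4·1307/325=-1058/325
M: M0=0, M1=-1058/325, M2=1307/325, M3=-1268/325, M4=1609/650, M5=0
seg 0: a=-5, c=M0/2=0, d=(M1−M0)/(6·2)=-529/1950, b=Δ0−h0·(2M0+M1)/6=3008/975
seg 1: a=-1, c=M1/2=-529/325, d=(M2−M1)/(6·2)=473/780, b=Δ1−h1·(2M1+M2)/6=-166/975
seg 2: a=-3, c=M2/2=1307/650, d=(M3−M2)/(6·3)=-103/234, b=Δ2−h2·(2M2+M3)/6=581/975
seg 3: a=5, c=M3/2=-634/325, d=(M4−M3)/(6·2)=829/1560, b=Δ3−h3·(2M3+M4)/6=1513/1950
seg 4: a=3, c=M4/2=1609/1300, d=(M5−M4)/(6·2)=-1609/7800, b=Δ4−h4·(2M4+M5)/6=-634/975
t_q=25/4 → seg 2, τ=9/4; S=-3+581/975·τ+1307/650·τ²+-103/234·τ³=145869/41600

  seg 0: a=-5 b=3008/975 c=0 d=-529/1950
  seg 1: a=-1 b=-166/975 c=-529/325 d=473/780
  seg 2: a=-3 b=581/975 c=1307/650 d=-103/234
  seg 3: a=5 b=1513/1950 c=-634/325 d=829/1560
  seg 4: a=3 b=-634/975 c=1609/1300 d=-1609/7800
S(25/4) = 145869/41600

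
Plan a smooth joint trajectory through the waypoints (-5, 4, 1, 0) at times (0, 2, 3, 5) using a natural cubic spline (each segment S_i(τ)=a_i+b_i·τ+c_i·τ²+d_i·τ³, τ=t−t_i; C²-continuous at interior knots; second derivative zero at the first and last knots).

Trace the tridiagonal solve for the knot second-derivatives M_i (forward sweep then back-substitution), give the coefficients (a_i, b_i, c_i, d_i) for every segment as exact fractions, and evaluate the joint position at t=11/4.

  seg 0: a=-5 b=101/14 c=0 d=-19/28
  seg 1: a=4 b=-13/14 c=-57/14 d=2
  seg 2: a=1 b=-43/14 c=27/14 d=-9/28
S(11/4) = 13/7

Δ: Δ0=9/2, Δ1=-3, Δ2=-1/2
row 1: diag=6, rhs=-45; c'=1/6, d'=-15/2
row 2: denom=6−1·1/6=35/6; d'=(15−1·-15/2)/(35/6)=27/7
back: M2=27/7
back: M1=-15/2−1/6·27/7=-57/7
M: M0=0, M1=-57/7, M2=27/7, M3=0
seg 0: a=-5, c=M0/2=0, d=(M1−M0)/(6·2)=-19/28, b=Δ0−h0·(2M0+M1)/6=101/14
seg 1: a=4, c=M1/2=-57/14, d=(M2−M1)/(6·1)=2, b=Δ1−h1·(2M1+M2)/6=-13/14
seg 2: a=1, c=M2/2=27/14, d=(M3−M2)/(6·2)=-9/28, b=Δ2−h2·(2M2+M3)/6=-43/14
t_q=11/4 → seg 1, τ=3/4; S=4+-13/14·τ+-57/14·τ²+2·τ³=13/7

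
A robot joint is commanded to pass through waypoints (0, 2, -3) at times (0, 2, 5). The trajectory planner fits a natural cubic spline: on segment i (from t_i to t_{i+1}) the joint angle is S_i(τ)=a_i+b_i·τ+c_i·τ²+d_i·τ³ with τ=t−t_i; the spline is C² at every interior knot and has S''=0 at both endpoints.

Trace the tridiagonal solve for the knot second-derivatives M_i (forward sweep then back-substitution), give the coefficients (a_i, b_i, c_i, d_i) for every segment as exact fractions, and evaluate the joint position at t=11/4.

  seg 0: a=0 b=23/15 c=0 d=-2/15
  seg 1: a=2 b=-1/15 c=-4/5 d=4/45
S(11/4) = 123/80

Δ: Δ0=1, Δ1=-5/3
row 1: diag=10, rhs=-16; c'=3/10, d'=-8/5
back: M1=-8/5
M: M0=0, M1=-8/5, M2=0
seg 0: a=0, c=M0/2=0, d=(M1−M0)/(6·2)=-2/15, b=Δ0−h0·(2M0+M1)/6=23/15
seg 1: a=2, c=M1/2=-4/5, d=(M2−M1)/(6·3)=4/45, b=Δ1−h1·(2M1+M2)/6=-1/15
t_q=11/4 → seg 1, τ=3/4; S=2+-1/15·τ+-4/5·τ²+4/45·τ³=123/80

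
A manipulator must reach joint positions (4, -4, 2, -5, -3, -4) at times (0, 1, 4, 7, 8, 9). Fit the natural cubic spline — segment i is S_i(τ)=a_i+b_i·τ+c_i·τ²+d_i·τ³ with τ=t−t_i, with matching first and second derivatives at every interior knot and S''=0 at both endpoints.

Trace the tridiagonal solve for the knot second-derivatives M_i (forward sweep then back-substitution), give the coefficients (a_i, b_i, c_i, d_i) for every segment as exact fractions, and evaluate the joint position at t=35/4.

  seg 0: a=4 b=-23218/2409 c=0 d=3946/2409
  seg 1: a=-4 b=-11380/2409 c=3946/803 d=-1756/1971
  seg 2: a=2 b=1700/2409 c=-7478/2409 d=15113/21681
  seg 3: a=-5 b=2171/2409 c=2545/803 d=-4988/2409
  seg 4: a=-3 b=2477/2409 c=-2443/803 d=2443/2409
S(35/4) = -180505/51392

Δ: Δ0=-8, Δ1=2, Δ2=-7/3, Δ3=2, Δ4=-1
row 1: diag=8, rhs=60; c'=3/8, d'=15/2
row 2: denom=12−3·3/8=87/8; d'=(-26−3·15/2)/(87/8)=-388/87
row 3: denom=8−3·8/29=208/29; d'=(26−3·-388/87)/(208/29)=571/104
row 4: denom=4−1·29/208=803/208; d'=(-18−1·571/104)/(803/208)=-4886/803
back: M4=-4886/803
back: M3=571/104−29/208·-4886/803=5090/803
back: M2=-388/87−8/29·5090/803=-14956/2409
back: M1=15/2−3/8·-14956/2409=7892/803
M: M0=0, M1=7892/803, M2=-14956/2409, M3=5090/803, M4=-4886/803, M5=0
seg 0: a=4, c=M0/2=0, d=(M1−M0)/(6·1)=3946/2409, b=Δ0−h0·(2M0+M1)/6=-23218/2409
seg 1: a=-4, c=M1/2=3946/803, d=(M2−M1)/(6·3)=-1756/1971, b=Δ1−h1·(2M1+M2)/6=-11380/2409
seg 2: a=2, c=M2/2=-7478/2409, d=(M3−M2)/(6·3)=15113/21681, b=Δ2−h2·(2M2+M3)/6=1700/2409
seg 3: a=-5, c=M3/2=2545/803, d=(M4−M3)/(6·1)=-4988/2409, b=Δ3−h3·(2M3+M4)/6=2171/2409
seg 4: a=-3, c=M4/2=-2443/803, d=(M5−M4)/(6·1)=2443/2409, b=Δ4−h4·(2M4+M5)/6=2477/2409
t_q=35/4 → seg 4, τ=3/4; S=-3+2477/2409·τ+-2443/803·τ²+2443/2409·τ³=-180505/51392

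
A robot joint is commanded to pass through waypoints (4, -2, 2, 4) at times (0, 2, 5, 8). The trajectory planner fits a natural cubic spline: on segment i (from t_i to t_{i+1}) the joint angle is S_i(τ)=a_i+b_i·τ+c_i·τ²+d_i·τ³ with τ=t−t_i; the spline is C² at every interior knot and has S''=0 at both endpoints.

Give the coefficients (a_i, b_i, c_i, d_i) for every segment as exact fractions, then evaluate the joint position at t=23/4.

  seg 0: a=4 b=-147/37 c=0 d=9/37
  seg 1: a=-2 b=-39/37 c=54/37 d=-221/999
  seg 2: a=2 b=64/37 c=-59/111 d=59/999
S(23/4) = 7159/2368

Δ: Δ0=-3, Δ1=4/3, Δ2=2/3
row 1: diag=10, rhs=26; c'=3/10, d'=13/5
row 2: denom=12−3·3/10=111/10; d'=(-4−3·13/5)/(111/10)=-118/111
back: M2=-118/111
back: M1=13/5−3/10·-118/111=108/37
M: M0=0, M1=108/37, M2=-118/111, M3=0
seg 0: a=4, c=M0/2=0, d=(M1−M0)/(6·2)=9/37, b=Δ0−h0·(2M0+M1)/6=-147/37
seg 1: a=-2, c=M1/2=54/37, d=(M2−M1)/(6·3)=-221/999, b=Δ1−h1·(2M1+M2)/6=-39/37
seg 2: a=2, c=M2/2=-59/111, d=(M3−M2)/(6·3)=59/999, b=Δ2−h2·(2M2+M3)/6=64/37
t_q=23/4 → seg 2, τ=3/4; S=2+64/37·τ+-59/111·τ²+59/999·τ³=7159/2368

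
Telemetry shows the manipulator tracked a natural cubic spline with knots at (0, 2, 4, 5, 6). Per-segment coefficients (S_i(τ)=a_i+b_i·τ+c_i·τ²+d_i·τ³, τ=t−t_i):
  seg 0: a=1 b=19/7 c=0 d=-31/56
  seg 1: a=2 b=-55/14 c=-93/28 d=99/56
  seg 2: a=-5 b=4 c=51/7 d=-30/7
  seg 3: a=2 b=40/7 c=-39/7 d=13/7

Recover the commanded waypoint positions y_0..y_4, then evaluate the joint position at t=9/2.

y_0 = S_0(0) = a_0 = 1
y_1 = S_1(0) = a_1 = 2
y_2 = S_2(0) = a_2 = -5
y_3 = S_3(0) = a_3 = 2
y_4 = S_3(1) = 4
t_q=9/2 is in segment 2 (τ=1/2); S_2(τ)=-12/7

y_0=1 y_1=2 y_2=-5 y_3=2 y_4=4
S(9/2) = -12/7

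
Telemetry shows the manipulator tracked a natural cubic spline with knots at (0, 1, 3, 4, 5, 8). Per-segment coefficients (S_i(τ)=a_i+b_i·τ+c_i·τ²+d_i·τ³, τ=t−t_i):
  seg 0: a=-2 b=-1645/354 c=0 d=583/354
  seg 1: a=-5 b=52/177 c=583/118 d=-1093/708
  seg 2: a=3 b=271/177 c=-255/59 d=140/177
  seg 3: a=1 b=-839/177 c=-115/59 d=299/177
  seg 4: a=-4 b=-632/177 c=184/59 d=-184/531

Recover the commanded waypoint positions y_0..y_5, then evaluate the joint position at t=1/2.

y_0=-2 y_1=-5 y_2=3 y_3=1 y_4=-4 y_5=4
S(1/2) = -3887/944

y_0 = S_0(0) = a_0 = -2
y_1 = S_1(0) = a_1 = -5
y_2 = S_2(0) = a_2 = 3
y_3 = S_3(0) = a_3 = 1
y_4 = S_4(0) = a_4 = -4
y_5 = S_4(3) = 4
t_q=1/2 is in segment 0 (τ=1/2); S_0(τ)=-3887/944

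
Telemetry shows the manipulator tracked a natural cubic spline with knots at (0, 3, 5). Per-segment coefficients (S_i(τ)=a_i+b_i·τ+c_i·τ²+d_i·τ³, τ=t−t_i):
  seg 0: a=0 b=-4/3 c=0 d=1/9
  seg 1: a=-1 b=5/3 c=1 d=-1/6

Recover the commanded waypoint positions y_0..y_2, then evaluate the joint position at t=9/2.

y_0=0 y_1=-1 y_2=5
S(9/2) = 51/16

y_0 = S_0(0) = a_0 = 0
y_1 = S_1(0) = a_1 = -1
y_2 = S_1(2) = 5
t_q=9/2 is in segment 1 (τ=3/2); S_1(τ)=51/16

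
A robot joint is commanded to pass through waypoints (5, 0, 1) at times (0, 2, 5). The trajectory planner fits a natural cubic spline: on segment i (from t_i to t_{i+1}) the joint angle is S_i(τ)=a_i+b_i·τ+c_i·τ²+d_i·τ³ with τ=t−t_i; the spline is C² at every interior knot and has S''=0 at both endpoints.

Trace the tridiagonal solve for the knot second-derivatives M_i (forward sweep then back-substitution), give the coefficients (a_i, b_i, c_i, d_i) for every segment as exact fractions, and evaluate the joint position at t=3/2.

Δ: Δ0=-5/2, Δ1=1/3
row 1: diag=10, rhs=17; c'=3/10, d'=17/10
back: M1=17/10
M: M0=0, M1=17/10, M2=0
seg 0: a=5, c=M0/2=0, d=(M1−M0)/(6·2)=17/120, b=Δ0−h0·(2M0+M1)/6=-46/15
seg 1: a=0, c=M1/2=17/20, d=(M2−M1)/(6·3)=-17/180, b=Δ1−h1·(2M1+M2)/6=-41/30
t_q=3/2 → seg 0, τ=3/2; S=5+-46/15·τ+0·τ²+17/120·τ³=281/320

  seg 0: a=5 b=-46/15 c=0 d=17/120
  seg 1: a=0 b=-41/30 c=17/20 d=-17/180
S(3/2) = 281/320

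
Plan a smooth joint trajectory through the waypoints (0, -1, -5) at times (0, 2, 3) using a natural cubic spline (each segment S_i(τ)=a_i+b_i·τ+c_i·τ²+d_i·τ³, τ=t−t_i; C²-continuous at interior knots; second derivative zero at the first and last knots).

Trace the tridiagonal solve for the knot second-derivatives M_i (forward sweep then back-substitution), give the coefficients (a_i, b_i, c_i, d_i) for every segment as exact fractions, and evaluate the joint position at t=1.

  seg 0: a=0 b=2/3 c=0 d=-7/24
  seg 1: a=-1 b=-17/6 c=-7/4 d=7/12
S(1) = 3/8

Δ: Δ0=-1/2, Δ1=-4
row 1: diag=6, rhs=-21; c'=1/6, d'=-7/2
back: M1=-7/2
M: M0=0, M1=-7/2, M2=0
seg 0: a=0, c=M0/2=0, d=(M1−M0)/(6·2)=-7/24, b=Δ0−h0·(2M0+M1)/6=2/3
seg 1: a=-1, c=M1/2=-7/4, d=(M2−M1)/(6·1)=7/12, b=Δ1−h1·(2M1+M2)/6=-17/6
t_q=1 → seg 0, τ=1; S=0+2/3·τ+0·τ²+-7/24·τ³=3/8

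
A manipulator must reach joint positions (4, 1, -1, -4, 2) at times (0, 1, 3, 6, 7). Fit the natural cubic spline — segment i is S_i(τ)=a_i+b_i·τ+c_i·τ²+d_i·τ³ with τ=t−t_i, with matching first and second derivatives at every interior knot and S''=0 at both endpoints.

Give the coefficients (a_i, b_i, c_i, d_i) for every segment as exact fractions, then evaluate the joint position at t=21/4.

Δ: Δ0=-3, Δ1=-1, Δ2=-1, Δ3=6
row 1: diag=6, rhs=12; c'=1/3, d'=2
row 2: denom=10−2·1/3=28/3; d'=(0−2·2)/(28/3)=-3/7
row 3: denom=8−3·9/28=197/28; d'=(42−3·-3/7)/(197/28)=1212/197
back: M3=1212/197
back: M2=-3/7−9/28·1212/197=-474/197
back: M1=2−1/3·-474/197=552/197
M: M0=0, M1=552/197, M2=-474/197, M3=1212/197, M4=0
seg 0: a=4, c=M0/2=0, d=(M1−M0)/(6·1)=92/197, b=Δ0−h0·(2M0+M1)/6=-683/197
seg 1: a=1, c=M1/2=276/197, d=(M2−M1)/(6·2)=-171/394, b=Δ1−h1·(2M1+M2)/6=-407/197
seg 2: a=-1, c=M2/2=-237/197, d=(M3−M2)/(6·3)=281/591, b=Δ2−h2·(2M2+M3)/6=-329/197
seg 3: a=-4, c=M3/2=606/197, d=(M4−M3)/(6·1)=-202/197, b=Δ3−h3·(2M3+M4)/6=778/197
t_q=21/4 → seg 2, τ=9/4; S=-1+-329/197·τ+-237/197·τ²+281/591·τ³=-68489/12608

  seg 0: a=4 b=-683/197 c=0 d=92/197
  seg 1: a=1 b=-407/197 c=276/197 d=-171/394
  seg 2: a=-1 b=-329/197 c=-237/197 d=281/591
  seg 3: a=-4 b=778/197 c=606/197 d=-202/197
S(21/4) = -68489/12608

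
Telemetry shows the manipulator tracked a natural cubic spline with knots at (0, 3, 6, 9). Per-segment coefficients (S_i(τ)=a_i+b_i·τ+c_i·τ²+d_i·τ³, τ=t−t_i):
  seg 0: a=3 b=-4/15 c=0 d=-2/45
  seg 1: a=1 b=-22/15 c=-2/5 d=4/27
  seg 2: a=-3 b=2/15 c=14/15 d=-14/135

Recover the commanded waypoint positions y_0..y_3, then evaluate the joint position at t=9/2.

y_0 = S_0(0) = a_0 = 3
y_1 = S_1(0) = a_1 = 1
y_2 = S_2(0) = a_2 = -3
y_3 = S_2(3) = 3
t_q=9/2 is in segment 1 (τ=3/2); S_1(τ)=-8/5

y_0=3 y_1=1 y_2=-3 y_3=3
S(9/2) = -8/5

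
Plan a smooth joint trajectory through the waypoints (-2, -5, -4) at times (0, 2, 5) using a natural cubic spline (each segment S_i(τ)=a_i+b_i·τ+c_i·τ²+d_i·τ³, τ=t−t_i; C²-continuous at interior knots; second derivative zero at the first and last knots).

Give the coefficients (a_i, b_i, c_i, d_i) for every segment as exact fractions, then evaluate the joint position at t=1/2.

  seg 0: a=-2 b=-28/15 c=0 d=11/120
  seg 1: a=-5 b=-23/30 c=11/20 d=-11/180
S(1/2) = -187/64

Δ: Δ0=-3/2, Δ1=1/3
row 1: diag=10, rhs=11; c'=3/10, d'=11/10
back: M1=11/10
M: M0=0, M1=11/10, M2=0
seg 0: a=-2, c=M0/2=0, d=(M1−M0)/(6·2)=11/120, b=Δ0−h0·(2M0+M1)/6=-28/15
seg 1: a=-5, c=M1/2=11/20, d=(M2−M1)/(6·3)=-11/180, b=Δ1−h1·(2M1+M2)/6=-23/30
t_q=1/2 → seg 0, τ=1/2; S=-2+-28/15·τ+0·τ²+11/120·τ³=-187/64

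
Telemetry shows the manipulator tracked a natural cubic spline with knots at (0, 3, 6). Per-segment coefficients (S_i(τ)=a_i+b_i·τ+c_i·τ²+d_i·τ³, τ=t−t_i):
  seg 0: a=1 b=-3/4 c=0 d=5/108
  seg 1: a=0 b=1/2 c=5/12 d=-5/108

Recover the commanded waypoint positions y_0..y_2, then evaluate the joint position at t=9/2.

y_0 = S_0(0) = a_0 = 1
y_1 = S_1(0) = a_1 = 0
y_2 = S_1(3) = 4
t_q=9/2 is in segment 1 (τ=3/2); S_1(τ)=49/32

y_0=1 y_1=0 y_2=4
S(9/2) = 49/32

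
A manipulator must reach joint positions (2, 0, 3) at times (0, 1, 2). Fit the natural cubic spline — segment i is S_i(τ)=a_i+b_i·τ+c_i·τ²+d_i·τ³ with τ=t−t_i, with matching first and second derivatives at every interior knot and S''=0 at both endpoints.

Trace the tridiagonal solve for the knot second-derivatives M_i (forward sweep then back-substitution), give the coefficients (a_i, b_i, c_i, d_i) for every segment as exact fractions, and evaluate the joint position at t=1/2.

  seg 0: a=2 b=-13/4 c=0 d=5/4
  seg 1: a=0 b=1/2 c=15/4 d=-5/4
S(1/2) = 17/32

Δ: Δ0=-2, Δ1=3
row 1: diag=4, rhs=30; c'=1/4, d'=15/2
back: M1=15/2
M: M0=0, M1=15/2, M2=0
seg 0: a=2, c=M0/2=0, d=(M1−M0)/(6·1)=5/4, b=Δ0−h0·(2M0+M1)/6=-13/4
seg 1: a=0, c=M1/2=15/4, d=(M2−M1)/(6·1)=-5/4, b=Δ1−h1·(2M1+M2)/6=1/2
t_q=1/2 → seg 0, τ=1/2; S=2+-13/4·τ+0·τ²+5/4·τ³=17/32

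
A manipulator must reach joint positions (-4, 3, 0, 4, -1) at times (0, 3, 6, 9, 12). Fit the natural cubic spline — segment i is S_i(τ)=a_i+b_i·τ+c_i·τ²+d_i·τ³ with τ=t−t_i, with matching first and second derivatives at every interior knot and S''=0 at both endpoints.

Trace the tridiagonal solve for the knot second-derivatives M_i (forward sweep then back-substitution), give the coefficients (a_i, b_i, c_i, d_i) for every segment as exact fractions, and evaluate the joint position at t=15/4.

Δ: Δ0=7/3, Δ1=-1, Δ2=4/3, Δ3=-5/3
row 1: diag=12, rhs=-20; c'=1/4, d'=-5/3
row 2: denom=12−3·1/4=45/4; d'=(14−3·-5/3)/(45/4)=76/45
row 3: denom=12−3·4/15=56/5; d'=(-18−3·76/45)/(56/5)=-173/84
back: M3=-173/84
back: M2=76/45−4/15·-173/84=47/21
back: M1=-5/3−1/4·47/21=-187/84
M: M0=0, M1=-187/84, M2=47/21, M3=-173/84, M4=0
seg 0: a=-4, c=M0/2=0, d=(M1−M0)/(6·3)=-187/1512, b=Δ0−h0·(2M0+M1)/6=193/56
seg 1: a=3, c=M1/2=-187/168, d=(M2−M1)/(6·3)=125/504, b=Δ1−h1·(2M1+M2)/6=3/28
seg 2: a=0, c=M2/2=47/42, d=(M3−M2)/(6·3)=-361/1512, b=Δ2−h2·(2M2+M3)/6=1/8
seg 3: a=4, c=M3/2=-173/168, d=(M4−M3)/(6·3)=173/1512, b=Δ3−h3·(2M3+M4)/6=11/28
t_q=15/4 → seg 1, τ=3/4; S=3+3/28·τ+-187/168·τ²+125/504·τ³=9171/3584

  seg 0: a=-4 b=193/56 c=0 d=-187/1512
  seg 1: a=3 b=3/28 c=-187/168 d=125/504
  seg 2: a=0 b=1/8 c=47/42 d=-361/1512
  seg 3: a=4 b=11/28 c=-173/168 d=173/1512
S(15/4) = 9171/3584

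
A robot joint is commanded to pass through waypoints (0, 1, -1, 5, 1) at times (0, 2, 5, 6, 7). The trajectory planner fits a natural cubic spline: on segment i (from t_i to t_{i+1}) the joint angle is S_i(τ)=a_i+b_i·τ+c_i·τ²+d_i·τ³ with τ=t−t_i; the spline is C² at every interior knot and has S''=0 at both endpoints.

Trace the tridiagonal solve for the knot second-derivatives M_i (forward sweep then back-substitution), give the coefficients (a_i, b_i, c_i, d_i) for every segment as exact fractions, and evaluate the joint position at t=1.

Δ: Δ0=1/2, Δ1=-2/3, Δ2=6, Δ3=-4
row 1: diag=10, rhs=-7; c'=3/10, d'=-7/10
row 2: denom=8−3·3/10=71/10; d'=(40−3·-7/10)/(71/10)=421/71
row 3: denom=4−1·10/71=274/71; d'=(-60−1·421/71)/(274/71)=-4681/274
back: M3=-4681/274
back: M2=421/71−10/71·-4681/274=1142/137
back: M1=-7/10−3/10·1142/137=-877/274
M: M0=0, M1=-877/274, M2=1142/137, M3=-4681/274, M4=0
seg 0: a=0, c=M0/2=0, d=(M1−M0)/(6·2)=-877/3288, b=Δ0−h0·(2M0+M1)/6=644/411
seg 1: a=1, c=M1/2=-877/548, d=(M2−M1)/(6·3)=3161/4932, b=Δ1−h1·(2M1+M2)/6=-1343/822
seg 2: a=-1, c=M2/2=571/137, d=(M3−M2)/(6·1)=-6965/1644, b=Δ2−h2·(2M2+M3)/6=9977/1644
seg 3: a=5, c=M3/2=-4681/548, d=(M4−M3)/(6·1)=4681/1644, b=Δ3−h3·(2M3+M4)/6=1393/822
t_q=1 → seg 0, τ=1; S=0+644/411·τ+0·τ²+-877/3288·τ³=1425/1096

  seg 0: a=0 b=644/411 c=0 d=-877/3288
  seg 1: a=1 b=-1343/822 c=-877/548 d=3161/4932
  seg 2: a=-1 b=9977/1644 c=571/137 d=-6965/1644
  seg 3: a=5 b=1393/822 c=-4681/548 d=4681/1644
S(1) = 1425/1096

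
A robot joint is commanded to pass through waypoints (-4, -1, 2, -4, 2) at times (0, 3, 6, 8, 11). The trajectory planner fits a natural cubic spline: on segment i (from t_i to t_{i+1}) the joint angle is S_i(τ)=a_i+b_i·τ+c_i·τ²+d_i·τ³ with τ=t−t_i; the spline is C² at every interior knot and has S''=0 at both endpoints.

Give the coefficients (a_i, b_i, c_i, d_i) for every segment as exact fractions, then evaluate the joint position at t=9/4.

  seg 0: a=-4 b=34/59 c=0 d=25/531
  seg 1: a=-1 b=109/59 c=25/59 d=-125/531
  seg 2: a=2 b=-116/59 c=-100/59 d=139/236
  seg 3: a=-4 b=-99/59 c=217/118 d=-217/1062
S(9/4) = -8183/3776

Δ: Δ0=1, Δ1=1, Δ2=-3, Δ3=2
row 1: diag=12, rhs=0; c'=1/4, d'=0
row 2: denom=10−3·1/4=37/4; d'=(-24−3·0)/(37/4)=-96/37
row 3: denom=10−2·8/37=354/37; d'=(30−2·-96/37)/(354/37)=217/59
back: M3=217/59
back: M2=-96/37−8/37·217/59=-200/59
back: M1=0−1/4·-200/59=50/59
M: M0=0, M1=50/59, M2=-200/59, M3=217/59, M4=0
seg 0: a=-4, c=M0/2=0, d=(M1−M0)/(6·3)=25/531, b=Δ0−h0·(2M0+M1)/6=34/59
seg 1: a=-1, c=M1/2=25/59, d=(M2−M1)/(6·3)=-125/531, b=Δ1−h1·(2M1+M2)/6=109/59
seg 2: a=2, c=M2/2=-100/59, d=(M3−M2)/(6·2)=139/236, b=Δ2−h2·(2M2+M3)/6=-116/59
seg 3: a=-4, c=M3/2=217/118, d=(M4−M3)/(6·3)=-217/1062, b=Δ3−h3·(2M3+M4)/6=-99/59
t_q=9/4 → seg 0, τ=9/4; S=-4+34/59·τ+0·τ²+25/531·τ³=-8183/3776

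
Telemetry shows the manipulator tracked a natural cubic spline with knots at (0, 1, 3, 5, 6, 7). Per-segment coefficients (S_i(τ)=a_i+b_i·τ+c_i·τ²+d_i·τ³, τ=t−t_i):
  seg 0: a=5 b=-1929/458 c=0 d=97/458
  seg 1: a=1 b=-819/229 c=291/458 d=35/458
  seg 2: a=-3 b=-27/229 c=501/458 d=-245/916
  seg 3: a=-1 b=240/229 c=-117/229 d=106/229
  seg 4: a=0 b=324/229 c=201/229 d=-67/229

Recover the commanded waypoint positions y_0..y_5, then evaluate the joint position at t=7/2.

y_0 = S_0(0) = a_0 = 5
y_1 = S_1(0) = a_1 = 1
y_2 = S_2(0) = a_2 = -3
y_3 = S_3(0) = a_3 = -1
y_4 = S_4(0) = a_4 = 0
y_5 = S_4(1) = 2
t_q=7/2 is in segment 2 (τ=1/2); S_2(τ)=-20657/7328

y_0=5 y_1=1 y_2=-3 y_3=-1 y_4=0 y_5=2
S(7/2) = -20657/7328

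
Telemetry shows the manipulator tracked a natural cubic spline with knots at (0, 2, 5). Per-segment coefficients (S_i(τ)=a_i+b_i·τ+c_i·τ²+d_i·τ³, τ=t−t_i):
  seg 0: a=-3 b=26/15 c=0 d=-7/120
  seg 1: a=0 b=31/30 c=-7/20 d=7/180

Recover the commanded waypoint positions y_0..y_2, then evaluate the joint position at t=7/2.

y_0=-3 y_1=0 y_2=1
S(7/2) = 143/160

y_0 = S_0(0) = a_0 = -3
y_1 = S_1(0) = a_1 = 0
y_2 = S_1(3) = 1
t_q=7/2 is in segment 1 (τ=3/2); S_1(τ)=143/160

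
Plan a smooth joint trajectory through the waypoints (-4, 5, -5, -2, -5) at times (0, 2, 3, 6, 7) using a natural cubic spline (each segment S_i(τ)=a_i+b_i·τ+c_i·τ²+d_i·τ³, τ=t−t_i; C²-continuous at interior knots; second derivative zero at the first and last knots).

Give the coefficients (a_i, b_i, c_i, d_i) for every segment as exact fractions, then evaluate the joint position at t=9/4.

  seg 0: a=-4 b=1622/161 c=0 d=-1795/1288
  seg 1: a=5 b=-2141/322 c=-5385/644 d=461/92
  seg 2: a=-5 b=-5371/644 c=1074/161 d=-2291/1932
  seg 3: a=-2 b=-107/322 c=-2577/644 d=859/644
S(9/4) = 5185/1792

Δ: Δ0=9/2, Δ1=-10, Δ2=1, Δ3=-3
row 1: diag=6, rhs=-87; c'=1/6, d'=-29/2
row 2: denom=8−1·1/6=47/6; d'=(66−1·-29/2)/(47/6)=483/47
row 3: denom=8−3·18/47=322/47; d'=(-24−3·483/47)/(322/47)=-2577/322
back: M3=-2577/322
back: M2=483/47−18/47·-2577/322=2148/161
back: M1=-29/2−1/6·2148/161=-5385/322
M: M0=0, M1=-5385/322, M2=2148/161, M3=-2577/322, M4=0
seg 0: a=-4, c=M0/2=0, d=(M1−M0)/(6·2)=-1795/1288, b=Δ0−h0·(2M0+M1)/6=1622/161
seg 1: a=5, c=M1/2=-5385/644, d=(M2−M1)/(6·1)=461/92, b=Δ1−h1·(2M1+M2)/6=-2141/322
seg 2: a=-5, c=M2/2=1074/161, d=(M3−M2)/(6·3)=-2291/1932, b=Δ2−h2·(2M2+M3)/6=-5371/644
seg 3: a=-2, c=M3/2=-2577/644, d=(M4−M3)/(6·1)=859/644, b=Δ3−h3·(2M3+M4)/6=-107/322
t_q=9/4 → seg 1, τ=1/4; S=5+-2141/322·τ+-5385/644·τ²+461/92·τ³=5185/1792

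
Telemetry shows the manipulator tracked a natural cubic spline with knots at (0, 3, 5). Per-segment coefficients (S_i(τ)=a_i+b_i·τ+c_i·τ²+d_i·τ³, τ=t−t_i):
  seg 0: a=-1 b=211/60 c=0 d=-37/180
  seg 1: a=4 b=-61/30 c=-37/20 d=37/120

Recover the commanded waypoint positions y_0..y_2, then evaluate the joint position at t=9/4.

y_0=-1 y_1=4 y_2=-5
S(9/4) = 5851/1280

y_0 = S_0(0) = a_0 = -1
y_1 = S_1(0) = a_1 = 4
y_2 = S_1(2) = -5
t_q=9/4 is in segment 0 (τ=9/4); S_0(τ)=5851/1280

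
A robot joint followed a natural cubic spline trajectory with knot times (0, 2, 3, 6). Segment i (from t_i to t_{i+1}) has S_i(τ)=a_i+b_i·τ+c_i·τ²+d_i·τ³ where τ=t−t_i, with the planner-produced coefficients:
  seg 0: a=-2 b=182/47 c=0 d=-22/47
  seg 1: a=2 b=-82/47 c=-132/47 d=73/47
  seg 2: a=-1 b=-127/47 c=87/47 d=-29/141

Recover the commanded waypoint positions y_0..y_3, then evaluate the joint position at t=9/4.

y_0 = S_0(0) = a_0 = -2
y_1 = S_1(0) = a_1 = 2
y_2 = S_2(0) = a_2 = -1
y_3 = S_2(3) = 2
t_q=9/4 is in segment 1 (τ=1/4); S_1(τ)=4249/3008

y_0=-2 y_1=2 y_2=-1 y_3=2
S(9/4) = 4249/3008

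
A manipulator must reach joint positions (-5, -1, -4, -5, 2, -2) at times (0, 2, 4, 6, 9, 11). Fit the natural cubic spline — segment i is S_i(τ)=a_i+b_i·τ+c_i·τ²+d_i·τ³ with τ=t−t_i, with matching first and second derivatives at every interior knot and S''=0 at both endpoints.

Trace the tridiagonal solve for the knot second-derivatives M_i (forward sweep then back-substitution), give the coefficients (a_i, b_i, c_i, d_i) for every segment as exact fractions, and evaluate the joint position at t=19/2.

Δ: Δ0=2, Δ1=-3/2, Δ2=-1/2, Δ3=7/3, Δ4=-2
row 1: diag=8, rhs=-21; c'=1/4, d'=-21/8
row 2: denom=8−2·1/4=15/2; d'=(6−2·-21/8)/(15/2)=3/2
row 3: denom=10−2·4/15=142/15; d'=(17−2·3/2)/(142/15)=105/71
row 4: denom=10−3·45/142=1285/142; d'=(-26−3·105/71)/(1285/142)=-4322/1285
back: M4=-4322/1285
back: M3=105/71−45/142·-4322/1285=654/257
back: M2=3/2−4/15·654/257=2111/2570
back: M1=-21/8−1/4·2111/2570=-3637/1285
M: M0=0, M1=-3637/1285, M2=2111/2570, M3=654/257, M4=-4322/1285, M5=0
seg 0: a=-5, c=M0/2=0, d=(M1−M0)/(6·2)=-3637/15420, b=Δ0−h0·(2M0+M1)/6=11347/3855
seg 1: a=-1, c=M1/2=-3637/2570, d=(M2−M1)/(6·2)=1877/6168, b=Δ1−h1·(2M1+M2)/6=436/3855
seg 2: a=-4, c=M2/2=2111/5140, d=(M3−M2)/(6·2)=4429/30840, b=Δ2−h2·(2M2+M3)/6=-14617/7710
seg 3: a=-5, c=M3/2=327/257, d=(M4−M3)/(6·3)=-3796/11565, b=Δ3−h3·(2M3+M4)/6=5668/3855
seg 4: a=2, c=M4/2=-2161/1285, d=(M5−M4)/(6·2)=2161/7710, b=Δ4−h4·(2M4+M5)/6=934/3855
t_q=19/2 → seg 4, τ=1/2; S=2+934/3855·τ+-2161/1285·τ²+2161/7710·τ³=35687/20560

  seg 0: a=-5 b=11347/3855 c=0 d=-3637/15420
  seg 1: a=-1 b=436/3855 c=-3637/2570 d=1877/6168
  seg 2: a=-4 b=-14617/7710 c=2111/5140 d=4429/30840
  seg 3: a=-5 b=5668/3855 c=327/257 d=-3796/11565
  seg 4: a=2 b=934/3855 c=-2161/1285 d=2161/7710
S(19/2) = 35687/20560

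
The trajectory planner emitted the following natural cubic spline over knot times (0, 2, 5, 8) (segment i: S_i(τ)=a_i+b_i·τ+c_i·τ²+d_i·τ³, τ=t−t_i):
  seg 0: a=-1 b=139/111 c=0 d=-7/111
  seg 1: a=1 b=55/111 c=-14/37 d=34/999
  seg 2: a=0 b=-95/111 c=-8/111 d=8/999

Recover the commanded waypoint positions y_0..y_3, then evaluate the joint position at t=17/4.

y_0=-1 y_1=1 y_2=0 y_3=-3
S(17/4) = 695/1184

y_0 = S_0(0) = a_0 = -1
y_1 = S_1(0) = a_1 = 1
y_2 = S_2(0) = a_2 = 0
y_3 = S_2(3) = -3
t_q=17/4 is in segment 1 (τ=9/4); S_1(τ)=695/1184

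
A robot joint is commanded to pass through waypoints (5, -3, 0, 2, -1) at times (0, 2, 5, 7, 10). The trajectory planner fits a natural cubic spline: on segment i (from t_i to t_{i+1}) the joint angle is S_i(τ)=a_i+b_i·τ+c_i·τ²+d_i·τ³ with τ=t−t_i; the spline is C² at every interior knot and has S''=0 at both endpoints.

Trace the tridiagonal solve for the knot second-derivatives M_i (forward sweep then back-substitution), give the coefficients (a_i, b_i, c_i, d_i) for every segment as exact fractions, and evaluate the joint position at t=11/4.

  seg 0: a=5 b=-736/145 c=0 d=39/145
  seg 1: a=-3 b=-268/145 c=234/145 d=-289/1305
  seg 2: a=0 b=269/145 c=-11/29 d=-7/290
  seg 3: a=2 b=7/145 c=-76/145 d=76/1305
S(11/4) = -1143/320

Δ: Δ0=-4, Δ1=1, Δ2=1, Δ3=-1
row 1: diag=10, rhs=30; c'=3/10, d'=3
row 2: denom=10−3·3/10=91/10; d'=(0−3·3)/(91/10)=-90/91
row 3: denom=10−2·20/91=870/91; d'=(-12−2·-90/91)/(870/91)=-152/145
back: M3=-152/145
back: M2=-90/91−20/91·-152/145=-22/29
back: M1=3−3/10·-22/29=468/145
M: M0=0, M1=468/145, M2=-22/29, M3=-152/145, M4=0
seg 0: a=5, c=M0/2=0, d=(M1−M0)/(6·2)=39/145, b=Δ0−h0·(2M0+M1)/6=-736/145
seg 1: a=-3, c=M1/2=234/145, d=(M2−M1)/(6·3)=-289/1305, b=Δ1−h1·(2M1+M2)/6=-268/145
seg 2: a=0, c=M2/2=-11/29, d=(M3−M2)/(6·2)=-7/290, b=Δ2−h2·(2M2+M3)/6=269/145
seg 3: a=2, c=M3/2=-76/145, d=(M4−M3)/(6·3)=76/1305, b=Δ3−h3·(2M3+M4)/6=7/145
t_q=11/4 → seg 1, τ=3/4; S=-3+-268/145·τ+234/145·τ²+-289/1305·τ³=-1143/320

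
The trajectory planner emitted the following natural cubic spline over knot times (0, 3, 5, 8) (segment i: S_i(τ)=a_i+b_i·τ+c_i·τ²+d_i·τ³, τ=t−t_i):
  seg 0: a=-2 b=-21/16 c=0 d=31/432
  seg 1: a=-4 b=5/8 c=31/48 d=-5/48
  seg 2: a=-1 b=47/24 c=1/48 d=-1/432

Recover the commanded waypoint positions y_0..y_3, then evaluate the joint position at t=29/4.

y_0=-2 y_1=-4 y_2=-1 y_3=5
S(29/4) = 3569/1024

y_0 = S_0(0) = a_0 = -2
y_1 = S_1(0) = a_1 = -4
y_2 = S_2(0) = a_2 = -1
y_3 = S_2(3) = 5
t_q=29/4 is in segment 2 (τ=9/4); S_2(τ)=3569/1024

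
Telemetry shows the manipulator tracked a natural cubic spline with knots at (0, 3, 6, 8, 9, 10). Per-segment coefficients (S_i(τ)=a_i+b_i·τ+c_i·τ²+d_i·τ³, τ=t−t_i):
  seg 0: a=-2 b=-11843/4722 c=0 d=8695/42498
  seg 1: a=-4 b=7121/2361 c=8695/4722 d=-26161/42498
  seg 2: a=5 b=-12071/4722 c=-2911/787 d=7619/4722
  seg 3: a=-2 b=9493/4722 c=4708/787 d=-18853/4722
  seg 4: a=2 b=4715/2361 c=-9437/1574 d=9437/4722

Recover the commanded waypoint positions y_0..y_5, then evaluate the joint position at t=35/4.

y_0=-2 y_1=-4 y_2=5 y_3=-2 y_4=2 y_5=0
S(35/4) = 119715/100736

y_0 = S_0(0) = a_0 = -2
y_1 = S_1(0) = a_1 = -4
y_2 = S_2(0) = a_2 = 5
y_3 = S_3(0) = a_3 = -2
y_4 = S_4(0) = a_4 = 2
y_5 = S_4(1) = 0
t_q=35/4 is in segment 3 (τ=3/4); S_3(τ)=119715/100736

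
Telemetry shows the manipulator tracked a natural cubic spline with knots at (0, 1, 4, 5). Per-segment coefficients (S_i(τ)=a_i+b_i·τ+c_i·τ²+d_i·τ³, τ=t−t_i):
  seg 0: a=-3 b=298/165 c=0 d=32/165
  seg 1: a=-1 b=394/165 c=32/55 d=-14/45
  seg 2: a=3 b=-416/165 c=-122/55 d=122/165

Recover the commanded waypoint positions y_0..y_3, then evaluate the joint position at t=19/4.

y_0=-3 y_1=-1 y_2=3 y_3=-1
S(19/4) = 61/352

y_0 = S_0(0) = a_0 = -3
y_1 = S_1(0) = a_1 = -1
y_2 = S_2(0) = a_2 = 3
y_3 = S_2(1) = -1
t_q=19/4 is in segment 2 (τ=3/4); S_2(τ)=61/352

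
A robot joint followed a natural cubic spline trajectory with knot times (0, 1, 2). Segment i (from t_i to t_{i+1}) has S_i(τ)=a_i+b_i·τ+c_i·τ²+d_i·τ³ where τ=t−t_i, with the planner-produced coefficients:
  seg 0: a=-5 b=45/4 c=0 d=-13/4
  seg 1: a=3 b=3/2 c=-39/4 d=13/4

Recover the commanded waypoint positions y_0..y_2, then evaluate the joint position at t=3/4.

y_0=-5 y_1=3 y_2=-2
S(3/4) = 529/256

y_0 = S_0(0) = a_0 = -5
y_1 = S_1(0) = a_1 = 3
y_2 = S_1(1) = -2
t_q=3/4 is in segment 0 (τ=3/4); S_0(τ)=529/256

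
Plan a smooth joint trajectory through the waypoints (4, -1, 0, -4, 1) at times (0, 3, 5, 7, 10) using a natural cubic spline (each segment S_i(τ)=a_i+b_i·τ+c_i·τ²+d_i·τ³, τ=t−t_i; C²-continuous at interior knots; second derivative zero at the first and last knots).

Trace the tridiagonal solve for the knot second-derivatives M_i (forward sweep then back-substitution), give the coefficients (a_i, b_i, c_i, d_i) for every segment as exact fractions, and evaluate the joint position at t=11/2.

Δ: Δ0=-5/3, Δ1=1/2, Δ2=-2, Δ3=5/3
row 1: diag=10, rhs=13; c'=1/5, d'=13/10
row 2: denom=8−2·1/5=38/5; d'=(-15−2·13/10)/(38/5)=-44/19
row 3: denom=10−2·5/19=180/19; d'=(22−2·-44/19)/(180/19)=253/90
back: M3=253/90
back: M2=-44/19−5/19·253/90=-55/18
back: M1=13/10−1/5·-55/18=86/45
M: M0=0, M1=86/45, M2=-55/18, M3=253/90, M4=0
seg 0: a=4, c=M0/2=0, d=(M1−M0)/(6·3)=43/405, b=Δ0−h0·(2M0+M1)/6=-118/45
seg 1: a=-1, c=M1/2=43/45, d=(M2−M1)/(6·2)=-149/360, b=Δ1−h1·(2M1+M2)/6=11/45
seg 2: a=0, c=M2/2=-55/36, d=(M3−M2)/(6·2)=22/45, b=Δ2−h2·(2M2+M3)/6=-9/10
seg 3: a=-4, c=M3/2=253/180, d=(M4−M3)/(6·3)=-253/1620, b=Δ3−h3·(2M3+M4)/6=-103/90
t_q=11/2 → seg 2, τ=1/2; S=0+-9/10·τ+-55/36·τ²+22/45·τ³=-37/48

  seg 0: a=4 b=-118/45 c=0 d=43/405
  seg 1: a=-1 b=11/45 c=43/45 d=-149/360
  seg 2: a=0 b=-9/10 c=-55/36 d=22/45
  seg 3: a=-4 b=-103/90 c=253/180 d=-253/1620
S(11/2) = -37/48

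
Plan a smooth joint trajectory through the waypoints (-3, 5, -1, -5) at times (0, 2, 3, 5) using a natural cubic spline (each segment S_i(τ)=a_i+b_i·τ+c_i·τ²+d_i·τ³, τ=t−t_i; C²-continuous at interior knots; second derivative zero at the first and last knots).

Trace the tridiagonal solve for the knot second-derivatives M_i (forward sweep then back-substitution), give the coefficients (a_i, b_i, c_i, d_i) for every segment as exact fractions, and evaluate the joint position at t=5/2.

  seg 0: a=-3 b=268/35 c=0 d=-32/35
  seg 1: a=5 b=-116/35 c=-192/35 d=14/5
  seg 2: a=-1 b=-206/35 c=102/35 d=-17/35
S(5/2) = 65/28

Δ: Δ0=4, Δ1=-6, Δ2=-2
row 1: diag=6, rhs=-60; c'=1/6, d'=-10
row 2: denom=6−1·1/6=35/6; d'=(24−1·-10)/(35/6)=204/35
back: M2=204/35
back: M1=-10−1/6·204/35=-384/35
M: M0=0, M1=-384/35, M2=204/35, M3=0
seg 0: a=-3, c=M0/2=0, d=(M1−M0)/(6·2)=-32/35, b=Δ0−h0·(2M0+M1)/6=268/35
seg 1: a=5, c=M1/2=-192/35, d=(M2−M1)/(6·1)=14/5, b=Δ1−h1·(2M1+M2)/6=-116/35
seg 2: a=-1, c=M2/2=102/35, d=(M3−M2)/(6·2)=-17/35, b=Δ2−h2·(2M2+M3)/6=-206/35
t_q=5/2 → seg 1, τ=1/2; S=5+-116/35·τ+-192/35·τ²+14/5·τ³=65/28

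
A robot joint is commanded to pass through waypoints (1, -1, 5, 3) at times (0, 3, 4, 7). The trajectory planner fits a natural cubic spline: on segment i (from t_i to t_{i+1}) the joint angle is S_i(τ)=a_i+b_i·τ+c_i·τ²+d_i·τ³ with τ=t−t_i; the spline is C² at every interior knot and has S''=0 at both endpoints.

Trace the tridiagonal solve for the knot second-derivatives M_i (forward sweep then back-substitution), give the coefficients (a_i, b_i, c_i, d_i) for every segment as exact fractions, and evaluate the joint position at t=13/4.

Δ: Δ0=-2/3, Δ1=6, Δ2=-2/3
row 1: diag=8, rhs=40; c'=1/8, d'=5
row 2: denom=8−1·1/8=63/8; d'=(-40−1·5)/(63/8)=-40/7
back: M2=-40/7
back: M1=5−1/8·-40/7=40/7
M: M0=0, M1=40/7, M2=-40/7, M3=0
seg 0: a=1, c=M0/2=0, d=(M1−M0)/(6·3)=20/63, b=Δ0−h0·(2M0+M1)/6=-74/21
seg 1: a=-1, c=M1/2=20/7, d=(M2−M1)/(6·1)=-40/21, b=Δ1−h1·(2M1+M2)/6=106/21
seg 2: a=5, c=M2/2=-20/7, d=(M3−M2)/(6·3)=20/63, b=Δ2−h2·(2M2+M3)/6=106/21
t_q=13/4 → seg 1, τ=1/4; S=-1+106/21·τ+20/7·τ²+-40/21·τ³=23/56

  seg 0: a=1 b=-74/21 c=0 d=20/63
  seg 1: a=-1 b=106/21 c=20/7 d=-40/21
  seg 2: a=5 b=106/21 c=-20/7 d=20/63
S(13/4) = 23/56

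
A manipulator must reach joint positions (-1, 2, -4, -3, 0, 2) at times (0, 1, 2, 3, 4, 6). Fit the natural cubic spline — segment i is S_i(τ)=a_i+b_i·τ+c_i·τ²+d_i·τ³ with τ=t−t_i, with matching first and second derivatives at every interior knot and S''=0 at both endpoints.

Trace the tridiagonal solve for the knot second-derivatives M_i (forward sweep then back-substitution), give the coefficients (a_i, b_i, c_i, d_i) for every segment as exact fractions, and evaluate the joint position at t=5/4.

  seg 0: a=-1 b=628/107 c=0 d=-307/107
  seg 1: a=2 b=-293/107 c=-921/107 d=572/107
  seg 2: a=-4 b=-419/107 c=795/107 d=-269/107
  seg 3: a=-3 b=364/107 c=-12/107 d=-31/107
  seg 4: a=0 b=247/107 c=-105/107 d=35/214
S(5/4) = 737/856

Δ: Δ0=3, Δ1=-6, Δ2=1, Δ3=3, Δ4=1
row 1: diag=4, rhs=-54; c'=1/4, d'=-27/2
row 2: denom=4−1·1/4=15/4; d'=(42−1·-27/2)/(15/4)=74/5
row 3: denom=4−1·4/15=56/15; d'=(12−1·74/5)/(56/15)=-3/4
row 4: denom=6−1·15/56=321/56; d'=(-12−1·-3/4)/(321/56)=-210/107
back: M4=-210/107
back: M3=-3/4−15/56·-210/107=-24/107
back: M2=74/5−4/15·-24/107=1590/107
back: M1=-27/2−1/4·1590/107=-1842/107
M: M0=0, M1=-1842/107, M2=1590/107, M3=-24/107, M4=-210/107, M5=0
seg 0: a=-1, c=M0/2=0, d=(M1−M0)/(6·1)=-307/107, b=Δ0−h0·(2M0+M1)/6=628/107
seg 1: a=2, c=M1/2=-921/107, d=(M2−M1)/(6·1)=572/107, b=Δ1−h1·(2M1+M2)/6=-293/107
seg 2: a=-4, c=M2/2=795/107, d=(M3−M2)/(6·1)=-269/107, b=Δ2−h2·(2M2+M3)/6=-419/107
seg 3: a=-3, c=M3/2=-12/107, d=(M4−M3)/(6·1)=-31/107, b=Δ3−h3·(2M3+M4)/6=364/107
seg 4: a=0, c=M4/2=-105/107, d=(M5−M4)/(6·2)=35/214, b=Δ4−h4·(2M4+M5)/6=247/107
t_q=5/4 → seg 1, τ=1/4; S=2+-293/107·τ+-921/107·τ²+572/107·τ³=737/856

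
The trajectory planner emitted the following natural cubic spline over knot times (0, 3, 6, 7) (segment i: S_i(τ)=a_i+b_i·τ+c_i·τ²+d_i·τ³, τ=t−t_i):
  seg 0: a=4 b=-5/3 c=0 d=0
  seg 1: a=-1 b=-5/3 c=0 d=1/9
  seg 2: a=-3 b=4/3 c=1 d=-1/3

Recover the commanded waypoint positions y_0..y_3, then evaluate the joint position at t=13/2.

y_0 = S_0(0) = a_0 = 4
y_1 = S_1(0) = a_1 = -1
y_2 = S_2(0) = a_2 = -3
y_3 = S_2(1) = -1
t_q=13/2 is in segment 2 (τ=1/2); S_2(τ)=-17/8

y_0=4 y_1=-1 y_2=-3 y_3=-1
S(13/2) = -17/8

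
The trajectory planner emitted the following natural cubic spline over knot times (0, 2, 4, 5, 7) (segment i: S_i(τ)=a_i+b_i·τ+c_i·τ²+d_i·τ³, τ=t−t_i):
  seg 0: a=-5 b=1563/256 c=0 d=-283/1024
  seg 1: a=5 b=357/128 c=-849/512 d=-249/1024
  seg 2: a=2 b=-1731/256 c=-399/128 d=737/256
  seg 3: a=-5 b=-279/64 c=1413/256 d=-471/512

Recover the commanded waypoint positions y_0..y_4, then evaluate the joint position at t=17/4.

y_0 = S_0(0) = a_0 = -5
y_1 = S_1(0) = a_1 = 5
y_2 = S_2(0) = a_2 = 2
y_3 = S_3(0) = a_3 = -5
y_4 = S_3(2) = 1
t_q=17/4 is in segment 2 (τ=1/4); S_2(τ)=2617/16384

y_0=-5 y_1=5 y_2=2 y_3=-5 y_4=1
S(17/4) = 2617/16384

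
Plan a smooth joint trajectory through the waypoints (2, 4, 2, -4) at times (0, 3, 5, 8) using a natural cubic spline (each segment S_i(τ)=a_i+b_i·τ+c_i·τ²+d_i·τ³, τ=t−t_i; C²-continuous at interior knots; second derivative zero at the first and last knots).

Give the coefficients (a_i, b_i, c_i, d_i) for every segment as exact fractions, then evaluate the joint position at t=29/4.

  seg 0: a=2 b=9/8 c=0 d=-11/216
  seg 1: a=4 b=-1/4 c=-11/24 d=1/24
  seg 2: a=2 b=-19/12 c=-5/24 d=5/216
S(29/4) = -1205/512

Δ: Δ0=2/3, Δ1=-1, Δ2=-2
row 1: diag=10, rhs=-10; c'=1/5, d'=-1
row 2: denom=10−2·1/5=48/5; d'=(-6−2·-1)/(48/5)=-5/12
back: M2=-5/12
back: M1=-1−1/5·-5/12=-11/12
M: M0=0, M1=-11/12, M2=-5/12, M3=0
seg 0: a=2, c=M0/2=0, d=(M1−M0)/(6·3)=-11/216, b=Δ0−h0·(2M0+M1)/6=9/8
seg 1: a=4, c=M1/2=-11/24, d=(M2−M1)/(6·2)=1/24, b=Δ1−h1·(2M1+M2)/6=-1/4
seg 2: a=2, c=M2/2=-5/24, d=(M3−M2)/(6·3)=5/216, b=Δ2−h2·(2M2+M3)/6=-19/12
t_q=29/4 → seg 2, τ=9/4; S=2+-19/12·τ+-5/24·τ²+5/216·τ³=-1205/512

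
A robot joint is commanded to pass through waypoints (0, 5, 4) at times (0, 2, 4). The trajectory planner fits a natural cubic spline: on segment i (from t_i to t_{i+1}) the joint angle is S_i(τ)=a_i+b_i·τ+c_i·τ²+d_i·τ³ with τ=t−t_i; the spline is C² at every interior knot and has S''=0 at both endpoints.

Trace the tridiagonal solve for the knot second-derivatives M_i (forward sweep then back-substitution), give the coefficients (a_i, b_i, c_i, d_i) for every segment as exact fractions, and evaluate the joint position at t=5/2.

  seg 0: a=0 b=13/4 c=0 d=-3/16
  seg 1: a=5 b=1 c=-9/8 d=3/16
S(5/2) = 671/128

Δ: Δ0=5/2, Δ1=-1/2
row 1: diag=8, rhs=-18; c'=1/4, d'=-9/4
back: M1=-9/4
M: M0=0, M1=-9/4, M2=0
seg 0: a=0, c=M0/2=0, d=(M1−M0)/(6·2)=-3/16, b=Δ0−h0·(2M0+M1)/6=13/4
seg 1: a=5, c=M1/2=-9/8, d=(M2−M1)/(6·2)=3/16, b=Δ1−h1·(2M1+M2)/6=1
t_q=5/2 → seg 1, τ=1/2; S=5+1·τ+-9/8·τ²+3/16·τ³=671/128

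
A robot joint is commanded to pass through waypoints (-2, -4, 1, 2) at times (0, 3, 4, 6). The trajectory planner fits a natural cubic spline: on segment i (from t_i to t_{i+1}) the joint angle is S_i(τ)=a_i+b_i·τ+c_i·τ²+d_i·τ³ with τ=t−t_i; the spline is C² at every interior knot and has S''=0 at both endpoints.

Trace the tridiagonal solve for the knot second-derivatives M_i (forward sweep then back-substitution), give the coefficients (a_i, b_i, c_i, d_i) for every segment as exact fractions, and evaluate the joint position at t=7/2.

  seg 0: a=-2 b=-881/282 c=0 d=77/282
  seg 1: a=-4 b=599/141 c=231/94 d=-481/282
  seg 2: a=1 b=1141/282 c=-125/47 d=125/282
S(7/2) = -1109/752

Δ: Δ0=-2/3, Δ1=5, Δ2=1/2
row 1: diag=8, rhs=34; c'=1/8, d'=17/4
row 2: denom=6−1·1/8=47/8; d'=(-27−1·17/4)/(47/8)=-250/47
back: M2=-250/47
back: M1=17/4−1/8·-250/47=231/47
M: M0=0, M1=231/47, M2=-250/47, M3=0
seg 0: a=-2, c=M0/2=0, d=(M1−M0)/(6·3)=77/282, b=Δ0−h0·(2M0+M1)/6=-881/282
seg 1: a=-4, c=M1/2=231/94, d=(M2−M1)/(6·1)=-481/282, b=Δ1−h1·(2M1+M2)/6=599/141
seg 2: a=1, c=M2/2=-125/47, d=(M3−M2)/(6·2)=125/282, b=Δ2−h2·(2M2+M3)/6=1141/282
t_q=7/2 → seg 1, τ=1/2; S=-4+599/141·τ+231/94·τ²+-481/282·τ³=-1109/752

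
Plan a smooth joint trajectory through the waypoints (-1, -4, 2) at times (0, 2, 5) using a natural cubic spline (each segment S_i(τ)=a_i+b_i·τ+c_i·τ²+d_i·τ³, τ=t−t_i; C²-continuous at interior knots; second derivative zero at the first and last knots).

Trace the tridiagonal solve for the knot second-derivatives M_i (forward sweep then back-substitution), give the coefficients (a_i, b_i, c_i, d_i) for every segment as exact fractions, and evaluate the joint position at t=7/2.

Δ: Δ0=-3/2, Δ1=2
row 1: diag=10, rhs=21; c'=3/10, d'=21/10
back: M1=21/10
M: M0=0, M1=21/10, M2=0
seg 0: a=-1, c=M0/2=0, d=(M1−M0)/(6·2)=7/40, b=Δ0−h0·(2M0+M1)/6=-11/5
seg 1: a=-4, c=M1/2=21/20, d=(M2−M1)/(6·3)=-7/60, b=Δ1−h1·(2M1+M2)/6=-1/10
t_q=7/2 → seg 1, τ=3/2; S=-4+-1/10·τ+21/20·τ²+-7/60·τ³=-349/160

  seg 0: a=-1 b=-11/5 c=0 d=7/40
  seg 1: a=-4 b=-1/10 c=21/20 d=-7/60
S(7/2) = -349/160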